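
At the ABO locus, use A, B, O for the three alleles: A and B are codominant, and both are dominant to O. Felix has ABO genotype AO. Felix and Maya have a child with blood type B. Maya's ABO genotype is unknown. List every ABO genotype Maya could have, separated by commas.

For each candidate genotype of Maya, check whether crossing it with AO can produce every observed child phenotype.
  AA → possible child types {A} ✗
  AB → possible child types {A, B, AB} ✓
  AO → possible child types {O, A} ✗
  BB → possible child types {B, AB} ✓
  BO → possible child types {O, A, B, AB} ✓
  OO → possible child types {O, A} ✗

AB, BB, BO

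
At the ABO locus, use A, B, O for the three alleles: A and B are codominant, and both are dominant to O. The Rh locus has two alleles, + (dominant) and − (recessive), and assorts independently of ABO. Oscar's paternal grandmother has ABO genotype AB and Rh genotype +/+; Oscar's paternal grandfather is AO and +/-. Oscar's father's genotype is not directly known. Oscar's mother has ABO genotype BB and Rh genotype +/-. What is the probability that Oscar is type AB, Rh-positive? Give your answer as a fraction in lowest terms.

Oscar's father's ABO genotype from AB × AO: 1/4 AA, 1/4 AB, 1/4 AO, 1/4 BO.
Crossing each possibility with the mother BB and summing P(type AB): 1/4·1 + 1/4·1/2 + 1/4·1/2 + 1/4·0 = 1/2.
Similarly for Rh via the father's Rh distribution: P(Rh+) = 7/8.
Independent loci: 1/2 × 7/8 = 7/16.

7/16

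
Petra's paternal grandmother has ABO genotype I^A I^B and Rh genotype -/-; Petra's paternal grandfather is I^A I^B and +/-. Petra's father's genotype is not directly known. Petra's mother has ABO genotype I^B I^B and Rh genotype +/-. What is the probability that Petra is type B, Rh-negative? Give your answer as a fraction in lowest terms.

3/16

Petra's father's ABO genotype from I^A I^B × I^A I^B: 1/4 I^A I^A, 1/2 I^A I^B, 1/4 I^B I^B.
Crossing each possibility with the mother I^B I^B and summing P(type B): 1/4·0 + 1/2·1/2 + 1/4·1 = 1/2.
Similarly for Rh via the father's Rh distribution: P(Rh-) = 3/8.
Independent loci: 1/2 × 3/8 = 3/16.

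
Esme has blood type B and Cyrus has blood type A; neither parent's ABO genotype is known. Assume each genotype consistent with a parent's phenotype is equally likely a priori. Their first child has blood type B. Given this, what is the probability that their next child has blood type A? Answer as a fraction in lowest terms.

Possible genotypes: Esme ∈ {BB, BO}; Cyrus ∈ {AA, AO}.
Weight each parental genotype pair by prior × P(type-B child):
  BB × AO: posterior weight 2/3; P(next child type A) = 0.
  BO × AO: posterior weight 1/3; P(next child type A) = 1/4.
Weighted sum = 1/12.

1/12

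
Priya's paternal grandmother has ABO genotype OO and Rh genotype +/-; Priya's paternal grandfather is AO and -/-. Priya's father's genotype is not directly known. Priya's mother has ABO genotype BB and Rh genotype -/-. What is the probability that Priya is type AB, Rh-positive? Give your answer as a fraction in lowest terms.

1/16

Priya's father's ABO genotype from OO × AO: 1/2 AO, 1/2 OO.
Crossing each possibility with the mother BB and summing P(type AB): 1/2·1/2 + 1/2·0 = 1/4.
Similarly for Rh via the father's Rh distribution: P(Rh+) = 1/4.
Independent loci: 1/4 × 1/4 = 1/16.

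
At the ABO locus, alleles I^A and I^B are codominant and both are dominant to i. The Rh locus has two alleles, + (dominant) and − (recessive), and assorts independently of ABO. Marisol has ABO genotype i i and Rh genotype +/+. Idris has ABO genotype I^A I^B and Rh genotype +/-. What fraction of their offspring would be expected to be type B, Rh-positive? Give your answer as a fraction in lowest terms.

ABO cross i i × I^A I^B → offspring phenotypes: 1/2 A, 1/2 B.
Rh cross +/+ × +/- → 1 Rh+.
Independent loci: P(type B, Rh-positive) = 1/2 × 1 = 1/2.

1/2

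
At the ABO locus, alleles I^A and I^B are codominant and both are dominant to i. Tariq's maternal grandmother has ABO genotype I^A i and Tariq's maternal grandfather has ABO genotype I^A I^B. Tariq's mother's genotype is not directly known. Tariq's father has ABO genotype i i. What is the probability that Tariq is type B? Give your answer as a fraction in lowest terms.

1/4

Tariq's mother's ABO genotype from I^A i × I^A I^B: 1/4 I^A I^A, 1/4 I^A I^B, 1/4 I^A i, 1/4 I^B i.
Crossing each possibility with the father i i and summing P(type B): 1/4·0 + 1/4·1/2 + 1/4·0 + 1/4·1/2 = 1/4.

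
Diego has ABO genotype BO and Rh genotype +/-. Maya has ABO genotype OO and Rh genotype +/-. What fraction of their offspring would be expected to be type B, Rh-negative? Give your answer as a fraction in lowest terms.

ABO cross BO × OO → offspring phenotypes: 1/2 O, 1/2 B.
Rh cross +/- × +/- → 3/4 Rh+, 1/4 Rh-.
Independent loci: P(type B, Rh-negative) = 1/2 × 1/4 = 1/8.

1/8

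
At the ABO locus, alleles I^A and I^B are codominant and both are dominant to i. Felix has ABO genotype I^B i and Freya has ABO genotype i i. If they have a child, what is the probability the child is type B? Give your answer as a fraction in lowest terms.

1/2

ABO cross I^B i × i i → offspring phenotypes: 1/2 O, 1/2 B.
So P(type B) = 1/2.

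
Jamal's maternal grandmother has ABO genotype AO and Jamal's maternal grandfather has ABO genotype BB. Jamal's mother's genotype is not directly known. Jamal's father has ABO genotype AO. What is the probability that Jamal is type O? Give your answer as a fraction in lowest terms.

1/8

Jamal's mother's ABO genotype from AO × BB: 1/2 AB, 1/2 BO.
Crossing each possibility with the father AO and summing P(type O): 1/2·0 + 1/2·1/4 = 1/8.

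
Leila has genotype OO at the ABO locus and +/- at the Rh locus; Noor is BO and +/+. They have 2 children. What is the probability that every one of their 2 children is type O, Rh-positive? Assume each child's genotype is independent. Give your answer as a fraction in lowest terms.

1/4

ABO cross OO × BO → 1/2 O, 1/2 B.
Rh cross +/- × +/+ → 1 Rh+; so P(type O, Rh-positive) = 1/2 × 1 = 1/2 per child.
All 2 independent: (1/2)^2 = 1/4.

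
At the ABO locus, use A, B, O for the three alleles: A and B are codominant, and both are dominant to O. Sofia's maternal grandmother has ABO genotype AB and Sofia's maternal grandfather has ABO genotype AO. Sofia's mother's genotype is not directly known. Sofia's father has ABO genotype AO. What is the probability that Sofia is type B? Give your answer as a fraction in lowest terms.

1/8

Sofia's mother's ABO genotype from AB × AO: 1/4 AA, 1/4 AB, 1/4 AO, 1/4 BO.
Crossing each possibility with the father AO and summing P(type B): 1/4·0 + 1/4·1/4 + 1/4·0 + 1/4·1/4 = 1/8.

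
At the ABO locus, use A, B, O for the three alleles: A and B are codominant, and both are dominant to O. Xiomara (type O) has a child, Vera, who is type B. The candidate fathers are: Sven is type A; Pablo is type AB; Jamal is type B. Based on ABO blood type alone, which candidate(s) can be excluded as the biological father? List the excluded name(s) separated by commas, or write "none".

Sven

A candidate is excluded only if no genotype consistent with his phenotype could produce a type B child with a type O mother.
Sven (type A): no genotype consistent with that phenotype can produce a type-B child with a type-O mother.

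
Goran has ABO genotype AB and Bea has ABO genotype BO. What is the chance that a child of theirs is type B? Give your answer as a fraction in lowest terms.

1/2

ABO cross AB × BO → offspring phenotypes: 1/4 A, 1/2 B, 1/4 AB.
So P(type B) = 1/2.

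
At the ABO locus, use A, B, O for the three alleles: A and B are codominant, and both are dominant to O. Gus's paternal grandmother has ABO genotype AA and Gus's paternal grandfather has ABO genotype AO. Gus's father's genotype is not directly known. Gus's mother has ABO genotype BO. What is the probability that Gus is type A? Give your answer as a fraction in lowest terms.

Gus's father's ABO genotype from AA × AO: 1/2 AA, 1/2 AO.
Crossing each possibility with the mother BO and summing P(type A): 1/2·1/2 + 1/2·1/4 = 3/8.

3/8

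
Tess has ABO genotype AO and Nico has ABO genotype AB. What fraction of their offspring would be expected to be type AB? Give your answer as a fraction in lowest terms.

ABO cross AO × AB → offspring phenotypes: 1/2 A, 1/4 B, 1/4 AB.
So P(type AB) = 1/4.

1/4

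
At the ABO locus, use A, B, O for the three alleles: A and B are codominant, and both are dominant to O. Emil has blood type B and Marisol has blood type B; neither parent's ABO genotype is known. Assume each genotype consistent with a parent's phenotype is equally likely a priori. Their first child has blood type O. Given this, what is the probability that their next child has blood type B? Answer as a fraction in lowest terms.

3/4

Possible genotypes: Emil ∈ {BB, BO}; Marisol ∈ {BB, BO}.
Weight each parental genotype pair by prior × P(type-O child):
  BO × BO: posterior weight 1; P(next child type B) = 3/4.
Weighted sum = 3/4.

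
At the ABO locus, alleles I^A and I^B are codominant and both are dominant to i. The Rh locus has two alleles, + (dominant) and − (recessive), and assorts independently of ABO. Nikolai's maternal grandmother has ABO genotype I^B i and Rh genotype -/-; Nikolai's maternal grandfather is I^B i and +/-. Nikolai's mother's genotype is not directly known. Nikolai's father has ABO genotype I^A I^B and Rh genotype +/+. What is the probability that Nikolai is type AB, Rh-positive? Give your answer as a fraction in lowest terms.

Nikolai's mother's ABO genotype from I^B i × I^B i: 1/4 I^B I^B, 1/2 I^B i, 1/4 i i.
Crossing each possibility with the father I^A I^B and summing P(type AB): 1/4·1/2 + 1/2·1/4 + 1/4·0 = 1/4.
Similarly for Rh via the mother's Rh distribution: P(Rh+) = 1.
Independent loci: 1/4 × 1 = 1/4.

1/4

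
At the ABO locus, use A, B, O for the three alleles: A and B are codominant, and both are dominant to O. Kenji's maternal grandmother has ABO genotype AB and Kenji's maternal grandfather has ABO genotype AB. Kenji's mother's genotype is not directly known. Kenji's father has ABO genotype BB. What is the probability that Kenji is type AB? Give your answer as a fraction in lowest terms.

Kenji's mother's ABO genotype from AB × AB: 1/4 AA, 1/2 AB, 1/4 BB.
Crossing each possibility with the father BB and summing P(type AB): 1/4·1 + 1/2·1/2 + 1/4·0 = 1/2.

1/2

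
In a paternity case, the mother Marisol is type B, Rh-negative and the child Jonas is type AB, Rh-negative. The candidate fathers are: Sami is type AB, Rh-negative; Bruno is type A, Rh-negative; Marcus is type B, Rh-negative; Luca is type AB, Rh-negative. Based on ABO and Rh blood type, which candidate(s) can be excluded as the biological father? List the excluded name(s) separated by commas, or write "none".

A candidate is excluded only if no genotype consistent with his phenotype could produce a type AB, Rh-negative child with a type B, Rh-negative mother.
Marcus (type B, Rh-): no genotype consistent with that phenotype can produce a type-AB Rh- child with a type-B mother.

Marcus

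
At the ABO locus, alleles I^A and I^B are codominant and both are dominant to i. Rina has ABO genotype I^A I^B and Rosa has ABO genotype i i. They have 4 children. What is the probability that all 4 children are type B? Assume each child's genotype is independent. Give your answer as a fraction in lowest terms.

ABO cross I^A I^B × i i → 1/2 A, 1/2 B.
So P(type B) = 1/2 per child.
All 4 independent: (1/2)^4 = 1/16.

1/16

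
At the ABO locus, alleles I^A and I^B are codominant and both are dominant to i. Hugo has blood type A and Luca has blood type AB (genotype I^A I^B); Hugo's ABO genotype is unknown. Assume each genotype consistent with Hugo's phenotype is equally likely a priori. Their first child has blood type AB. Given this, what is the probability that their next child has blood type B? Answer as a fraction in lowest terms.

1/12

Possible genotypes: Hugo ∈ {I^A I^A, I^A i}; Luca ∈ {I^A I^B}.
Weight each parental genotype pair by prior × P(type-AB child):
  I^A I^A × I^A I^B: posterior weight 2/3; P(next child type B) = 0.
  I^A i × I^A I^B: posterior weight 1/3; P(next child type B) = 1/4.
Weighted sum = 1/12.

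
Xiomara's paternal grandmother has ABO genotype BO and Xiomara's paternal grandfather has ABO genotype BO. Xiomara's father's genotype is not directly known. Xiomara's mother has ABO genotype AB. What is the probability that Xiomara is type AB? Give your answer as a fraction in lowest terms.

1/4

Xiomara's father's ABO genotype from BO × BO: 1/4 BB, 1/2 BO, 1/4 OO.
Crossing each possibility with the mother AB and summing P(type AB): 1/4·1/2 + 1/2·1/4 + 1/4·0 = 1/4.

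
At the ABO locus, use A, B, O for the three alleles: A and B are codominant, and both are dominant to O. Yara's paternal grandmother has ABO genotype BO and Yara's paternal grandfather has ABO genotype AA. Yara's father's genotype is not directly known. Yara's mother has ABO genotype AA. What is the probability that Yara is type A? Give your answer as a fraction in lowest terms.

3/4

Yara's father's ABO genotype from BO × AA: 1/2 AB, 1/2 AO.
Crossing each possibility with the mother AA and summing P(type A): 1/2·1/2 + 1/2·1 = 3/4.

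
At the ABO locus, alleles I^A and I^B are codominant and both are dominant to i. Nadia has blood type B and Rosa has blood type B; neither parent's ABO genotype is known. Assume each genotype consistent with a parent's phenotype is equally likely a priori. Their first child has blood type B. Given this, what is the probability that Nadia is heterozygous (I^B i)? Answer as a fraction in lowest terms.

7/15

Possible genotypes: Nadia ∈ {I^B I^B, I^B i}; Rosa ∈ {I^B I^B, I^B i}.
Weight each parental genotype pair by prior × P(type-B child):
  I^B I^B × I^B I^B: posterior weight 4/15.
  I^B I^B × I^B i: posterior weight 4/15.
  I^B i × I^B I^B: posterior weight 4/15.
  I^B i × I^B i: posterior weight 1/5.
Sum the posterior weight over pairs where Nadia is I^B i: 7/15.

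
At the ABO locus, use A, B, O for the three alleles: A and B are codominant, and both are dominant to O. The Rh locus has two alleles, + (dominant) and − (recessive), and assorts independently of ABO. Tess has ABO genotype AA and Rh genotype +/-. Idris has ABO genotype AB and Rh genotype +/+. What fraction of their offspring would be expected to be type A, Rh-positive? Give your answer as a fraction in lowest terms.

1/2

ABO cross AA × AB → offspring phenotypes: 1/2 A, 1/2 AB.
Rh cross +/- × +/+ → 1 Rh+.
Independent loci: P(type A, Rh-positive) = 1/2 × 1 = 1/2.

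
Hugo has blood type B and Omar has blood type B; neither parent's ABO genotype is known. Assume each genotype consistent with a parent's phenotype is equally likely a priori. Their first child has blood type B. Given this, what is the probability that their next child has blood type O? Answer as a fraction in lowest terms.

1/20

Possible genotypes: Hugo ∈ {BB, BO}; Omar ∈ {BB, BO}.
Weight each parental genotype pair by prior × P(type-B child):
  BB × BB: posterior weight 4/15; P(next child type O) = 0.
  BB × BO: posterior weight 4/15; P(next child type O) = 0.
  BO × BB: posterior weight 4/15; P(next child type O) = 0.
  BO × BO: posterior weight 1/5; P(next child type O) = 1/4.
Weighted sum = 1/20.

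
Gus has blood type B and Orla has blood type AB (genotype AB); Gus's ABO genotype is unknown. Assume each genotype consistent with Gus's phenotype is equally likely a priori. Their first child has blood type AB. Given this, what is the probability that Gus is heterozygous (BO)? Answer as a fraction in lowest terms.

1/3

Possible genotypes: Gus ∈ {BB, BO}; Orla ∈ {AB}.
Weight each parental genotype pair by prior × P(type-AB child):
  BB × AB: posterior weight 2/3.
  BO × AB: posterior weight 1/3.
Sum the posterior weight over pairs where Gus is BO: 1/3.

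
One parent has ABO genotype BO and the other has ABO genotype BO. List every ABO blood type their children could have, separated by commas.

Gametes from BO × BO give offspring ABO genotypes BB, BO, OO, i.e. phenotypes O, B.

O, B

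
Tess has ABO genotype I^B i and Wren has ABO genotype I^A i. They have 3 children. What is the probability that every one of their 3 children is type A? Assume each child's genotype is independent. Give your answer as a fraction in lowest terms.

ABO cross I^B i × I^A i → 1/4 O, 1/4 A, 1/4 B, 1/4 AB.
So P(type A) = 1/4 per child.
All 3 independent: (1/4)^3 = 1/64.

1/64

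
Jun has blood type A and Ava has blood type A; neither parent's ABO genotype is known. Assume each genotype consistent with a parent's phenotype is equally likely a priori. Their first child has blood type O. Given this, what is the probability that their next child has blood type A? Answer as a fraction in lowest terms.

3/4

Possible genotypes: Jun ∈ {I^A I^A, I^A i}; Ava ∈ {I^A I^A, I^A i}.
Weight each parental genotype pair by prior × P(type-O child):
  I^A i × I^A i: posterior weight 1; P(next child type A) = 3/4.
Weighted sum = 3/4.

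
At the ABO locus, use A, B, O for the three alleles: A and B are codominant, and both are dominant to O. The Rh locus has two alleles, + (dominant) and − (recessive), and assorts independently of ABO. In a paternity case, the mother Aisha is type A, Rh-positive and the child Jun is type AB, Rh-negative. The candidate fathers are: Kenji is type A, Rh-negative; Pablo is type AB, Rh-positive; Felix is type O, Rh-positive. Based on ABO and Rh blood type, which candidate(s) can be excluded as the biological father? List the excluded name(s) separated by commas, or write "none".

Kenji, Felix

A candidate is excluded only if no genotype consistent with his phenotype could produce a type AB, Rh-negative child with a type A, Rh-positive mother.
Kenji (type A, Rh-): no genotype consistent with that phenotype can produce a type-AB Rh- child with a type-A mother.
Felix (type O, Rh+): no genotype consistent with that phenotype can produce a type-AB Rh- child with a type-A mother.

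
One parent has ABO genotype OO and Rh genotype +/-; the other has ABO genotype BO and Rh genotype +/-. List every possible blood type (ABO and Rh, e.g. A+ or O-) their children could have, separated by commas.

O+, O-, B+, B-

Gametes from OO × BO give offspring ABO genotypes BO, OO, i.e. phenotypes O, B.
Rh cross +/- × +/- → phenotypes Rh+, Rh-.
Combining independently: O+, O-, B+, B-.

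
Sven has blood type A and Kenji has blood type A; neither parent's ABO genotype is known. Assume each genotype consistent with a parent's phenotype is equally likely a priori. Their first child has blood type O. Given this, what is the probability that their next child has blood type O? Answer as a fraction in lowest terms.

Possible genotypes: Sven ∈ {I^A I^A, I^A i}; Kenji ∈ {I^A I^A, I^A i}.
Weight each parental genotype pair by prior × P(type-O child):
  I^A i × I^A i: posterior weight 1; P(next child type O) = 1/4.
Weighted sum = 1/4.

1/4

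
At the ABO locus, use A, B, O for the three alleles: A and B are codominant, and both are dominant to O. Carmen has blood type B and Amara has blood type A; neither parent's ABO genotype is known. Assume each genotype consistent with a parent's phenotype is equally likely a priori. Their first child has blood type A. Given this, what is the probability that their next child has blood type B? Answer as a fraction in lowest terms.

Possible genotypes: Carmen ∈ {BB, BO}; Amara ∈ {AA, AO}.
Weight each parental genotype pair by prior × P(type-A child):
  BO × AA: posterior weight 2/3; P(next child type B) = 0.
  BO × AO: posterior weight 1/3; P(next child type B) = 1/4.
Weighted sum = 1/12.

1/12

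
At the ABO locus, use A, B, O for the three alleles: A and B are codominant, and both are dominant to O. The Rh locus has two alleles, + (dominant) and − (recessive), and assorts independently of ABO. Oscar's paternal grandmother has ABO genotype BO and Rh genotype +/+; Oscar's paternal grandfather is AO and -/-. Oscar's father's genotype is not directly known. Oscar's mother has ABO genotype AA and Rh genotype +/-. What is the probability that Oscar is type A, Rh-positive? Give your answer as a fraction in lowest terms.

Oscar's father's ABO genotype from BO × AO: 1/4 AB, 1/4 AO, 1/4 BO, 1/4 OO.
Crossing each possibility with the mother AA and summing P(type A): 1/4·1/2 + 1/4·1 + 1/4·1/2 + 1/4·1 = 3/4.
Similarly for Rh via the father's Rh distribution: P(Rh+) = 3/4.
Independent loci: 3/4 × 3/4 = 9/16.

9/16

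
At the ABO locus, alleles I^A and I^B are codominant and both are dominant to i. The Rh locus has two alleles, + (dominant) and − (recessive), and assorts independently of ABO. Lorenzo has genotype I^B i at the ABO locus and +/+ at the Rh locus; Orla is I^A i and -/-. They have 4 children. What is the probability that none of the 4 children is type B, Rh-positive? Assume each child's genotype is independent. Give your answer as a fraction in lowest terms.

81/256

ABO cross I^B i × I^A i → 1/4 O, 1/4 A, 1/4 B, 1/4 AB.
Rh cross +/+ × -/- → 1 Rh+; so P(type B, Rh-positive) = 1/4 × 1 = 1/4 per child.
P(not type B, Rh-positive) = 3/4 for one child; (3/4)^4 = 81/256.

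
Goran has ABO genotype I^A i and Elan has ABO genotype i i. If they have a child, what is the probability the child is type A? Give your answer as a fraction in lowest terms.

1/2

ABO cross I^A i × i i → offspring phenotypes: 1/2 O, 1/2 A.
So P(type A) = 1/2.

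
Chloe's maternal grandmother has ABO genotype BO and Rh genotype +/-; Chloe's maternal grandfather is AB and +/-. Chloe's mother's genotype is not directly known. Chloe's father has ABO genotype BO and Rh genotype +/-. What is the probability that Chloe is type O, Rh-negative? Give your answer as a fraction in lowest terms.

Chloe's mother's ABO genotype from BO × AB: 1/4 AB, 1/4 AO, 1/4 BB, 1/4 BO.
Crossing each possibility with the father BO and summing P(type O): 1/4·0 + 1/4·1/4 + 1/4·0 + 1/4·1/4 = 1/8.
Similarly for Rh via the mother's Rh distribution: P(Rh-) = 1/4.
Independent loci: 1/8 × 1/4 = 1/32.

1/32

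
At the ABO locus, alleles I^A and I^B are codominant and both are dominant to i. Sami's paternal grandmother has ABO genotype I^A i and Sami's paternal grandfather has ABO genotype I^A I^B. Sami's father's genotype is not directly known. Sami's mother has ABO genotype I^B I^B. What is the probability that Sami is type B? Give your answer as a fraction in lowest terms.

1/2

Sami's father's ABO genotype from I^A i × I^A I^B: 1/4 I^A I^A, 1/4 I^A I^B, 1/4 I^A i, 1/4 I^B i.
Crossing each possibility with the mother I^B I^B and summing P(type B): 1/4·0 + 1/4·1/2 + 1/4·1/2 + 1/4·1 = 1/2.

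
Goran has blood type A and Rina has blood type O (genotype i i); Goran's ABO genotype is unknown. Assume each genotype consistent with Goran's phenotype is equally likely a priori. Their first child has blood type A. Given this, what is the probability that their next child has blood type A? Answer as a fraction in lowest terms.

Possible genotypes: Goran ∈ {I^A I^A, I^A i}; Rina ∈ {i i}.
Weight each parental genotype pair by prior × P(type-A child):
  I^A I^A × i i: posterior weight 2/3; P(next child type A) = 1.
  I^A i × i i: posterior weight 1/3; P(next child type A) = 1/2.
Weighted sum = 5/6.

5/6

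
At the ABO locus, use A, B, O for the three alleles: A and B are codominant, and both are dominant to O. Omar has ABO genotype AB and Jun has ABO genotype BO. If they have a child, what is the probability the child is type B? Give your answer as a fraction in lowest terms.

ABO cross AB × BO → offspring phenotypes: 1/4 A, 1/2 B, 1/4 AB.
So P(type B) = 1/2.

1/2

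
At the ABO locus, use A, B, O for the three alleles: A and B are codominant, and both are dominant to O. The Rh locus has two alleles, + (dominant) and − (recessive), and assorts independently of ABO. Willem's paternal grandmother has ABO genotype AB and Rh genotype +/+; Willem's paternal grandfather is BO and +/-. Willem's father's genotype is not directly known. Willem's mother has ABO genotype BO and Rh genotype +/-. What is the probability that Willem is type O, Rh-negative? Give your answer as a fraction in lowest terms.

1/64

Willem's father's ABO genotype from AB × BO: 1/4 AB, 1/4 AO, 1/4 BB, 1/4 BO.
Crossing each possibility with the mother BO and summing P(type O): 1/4·0 + 1/4·1/4 + 1/4·0 + 1/4·1/4 = 1/8.
Similarly for Rh via the father's Rh distribution: P(Rh-) = 1/8.
Independent loci: 1/8 × 1/8 = 1/64.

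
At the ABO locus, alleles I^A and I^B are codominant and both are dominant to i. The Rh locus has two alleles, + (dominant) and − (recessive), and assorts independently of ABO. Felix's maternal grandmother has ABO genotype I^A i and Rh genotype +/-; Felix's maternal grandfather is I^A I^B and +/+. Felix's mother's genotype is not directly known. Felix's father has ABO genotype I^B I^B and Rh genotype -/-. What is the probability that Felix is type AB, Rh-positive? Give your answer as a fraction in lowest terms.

3/8

Felix's mother's ABO genotype from I^A i × I^A I^B: 1/4 I^A I^A, 1/4 I^A I^B, 1/4 I^A i, 1/4 I^B i.
Crossing each possibility with the father I^B I^B and summing P(type AB): 1/4·1 + 1/4·1/2 + 1/4·1/2 + 1/4·0 = 1/2.
Similarly for Rh via the mother's Rh distribution: P(Rh+) = 3/4.
Independent loci: 1/2 × 3/4 = 3/8.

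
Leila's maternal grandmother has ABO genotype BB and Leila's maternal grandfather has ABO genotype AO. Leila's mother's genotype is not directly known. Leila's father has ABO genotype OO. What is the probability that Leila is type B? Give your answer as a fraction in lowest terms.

Leila's mother's ABO genotype from BB × AO: 1/2 AB, 1/2 BO.
Crossing each possibility with the father OO and summing P(type B): 1/2·1/2 + 1/2·1/2 = 1/2.

1/2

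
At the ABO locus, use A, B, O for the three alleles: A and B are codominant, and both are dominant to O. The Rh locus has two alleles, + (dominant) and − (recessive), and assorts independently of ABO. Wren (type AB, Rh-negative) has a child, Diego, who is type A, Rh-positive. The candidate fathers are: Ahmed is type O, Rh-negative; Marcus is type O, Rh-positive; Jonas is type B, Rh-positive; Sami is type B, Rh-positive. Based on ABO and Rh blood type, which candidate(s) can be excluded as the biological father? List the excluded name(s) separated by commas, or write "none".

A candidate is excluded only if no genotype consistent with his phenotype could produce a type A, Rh-positive child with a type AB, Rh-negative mother.
Ahmed (type O, Rh-): no genotype consistent with that phenotype can produce a type-A Rh+ child with a type-AB mother.

Ahmed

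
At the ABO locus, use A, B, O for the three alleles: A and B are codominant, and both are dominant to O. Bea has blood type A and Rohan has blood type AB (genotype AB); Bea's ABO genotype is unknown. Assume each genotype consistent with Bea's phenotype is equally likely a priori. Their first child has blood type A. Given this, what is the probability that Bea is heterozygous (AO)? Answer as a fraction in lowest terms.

1/2

Possible genotypes: Bea ∈ {AA, AO}; Rohan ∈ {AB}.
Weight each parental genotype pair by prior × P(type-A child):
  AA × AB: posterior weight 1/2.
  AO × AB: posterior weight 1/2.
Sum the posterior weight over pairs where Bea is AO: 1/2.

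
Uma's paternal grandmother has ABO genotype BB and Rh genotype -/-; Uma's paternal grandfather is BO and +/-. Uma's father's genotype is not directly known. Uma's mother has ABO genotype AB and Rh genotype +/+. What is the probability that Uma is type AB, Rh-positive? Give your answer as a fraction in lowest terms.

Uma's father's ABO genotype from BB × BO: 1/2 BB, 1/2 BO.
Crossing each possibility with the mother AB and summing P(type AB): 1/2·1/2 + 1/2·1/4 = 3/8.
Similarly for Rh via the father's Rh distribution: P(Rh+) = 1.
Independent loci: 3/8 × 1 = 3/8.

3/8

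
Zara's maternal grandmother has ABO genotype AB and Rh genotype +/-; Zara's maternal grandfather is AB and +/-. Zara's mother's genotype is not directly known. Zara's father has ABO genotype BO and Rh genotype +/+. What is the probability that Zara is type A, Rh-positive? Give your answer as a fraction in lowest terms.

1/4

Zara's mother's ABO genotype from AB × AB: 1/4 AA, 1/2 AB, 1/4 BB.
Crossing each possibility with the father BO and summing P(type A): 1/4·1/2 + 1/2·1/4 + 1/4·0 = 1/4.
Similarly for Rh via the mother's Rh distribution: P(Rh+) = 1.
Independent loci: 1/4 × 1 = 1/4.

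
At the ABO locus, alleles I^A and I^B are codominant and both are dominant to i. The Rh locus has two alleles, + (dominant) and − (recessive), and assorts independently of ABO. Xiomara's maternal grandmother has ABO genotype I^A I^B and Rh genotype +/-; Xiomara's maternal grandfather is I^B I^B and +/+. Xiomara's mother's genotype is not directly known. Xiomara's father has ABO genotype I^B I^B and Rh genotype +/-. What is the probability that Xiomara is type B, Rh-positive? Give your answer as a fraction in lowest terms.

21/32

Xiomara's mother's ABO genotype from I^A I^B × I^B I^B: 1/2 I^A I^B, 1/2 I^B I^B.
Crossing each possibility with the father I^B I^B and summing P(type B): 1/2·1/2 + 1/2·1 = 3/4.
Similarly for Rh via the mother's Rh distribution: P(Rh+) = 7/8.
Independent loci: 3/4 × 7/8 = 21/32.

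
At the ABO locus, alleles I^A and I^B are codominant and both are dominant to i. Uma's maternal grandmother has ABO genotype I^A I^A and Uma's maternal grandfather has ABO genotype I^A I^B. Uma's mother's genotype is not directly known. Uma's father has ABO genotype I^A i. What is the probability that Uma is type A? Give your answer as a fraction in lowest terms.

Uma's mother's ABO genotype from I^A I^A × I^A I^B: 1/2 I^A I^A, 1/2 I^A I^B.
Crossing each possibility with the father I^A i and summing P(type A): 1/2·1 + 1/2·1/2 = 3/4.

3/4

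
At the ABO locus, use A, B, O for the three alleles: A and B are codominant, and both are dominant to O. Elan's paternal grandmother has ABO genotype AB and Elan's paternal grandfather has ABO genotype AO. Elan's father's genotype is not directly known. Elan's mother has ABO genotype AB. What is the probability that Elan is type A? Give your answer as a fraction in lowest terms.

Elan's father's ABO genotype from AB × AO: 1/4 AA, 1/4 AB, 1/4 AO, 1/4 BO.
Crossing each possibility with the mother AB and summing P(type A): 1/4·1/2 + 1/4·1/4 + 1/4·1/2 + 1/4·1/4 = 3/8.

3/8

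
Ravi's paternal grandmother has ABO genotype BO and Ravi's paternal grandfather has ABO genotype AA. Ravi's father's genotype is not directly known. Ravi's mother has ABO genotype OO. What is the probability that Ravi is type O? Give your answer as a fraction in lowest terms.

Ravi's father's ABO genotype from BO × AA: 1/2 AB, 1/2 AO.
Crossing each possibility with the mother OO and summing P(type O): 1/2·0 + 1/2·1/2 = 1/4.

1/4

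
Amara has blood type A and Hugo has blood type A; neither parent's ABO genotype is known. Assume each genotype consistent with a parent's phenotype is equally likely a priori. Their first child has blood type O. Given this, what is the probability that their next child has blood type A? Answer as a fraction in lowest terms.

3/4

Possible genotypes: Amara ∈ {I^A I^A, I^A i}; Hugo ∈ {I^A I^A, I^A i}.
Weight each parental genotype pair by prior × P(type-O child):
  I^A i × I^A i: posterior weight 1; P(next child type A) = 3/4.
Weighted sum = 3/4.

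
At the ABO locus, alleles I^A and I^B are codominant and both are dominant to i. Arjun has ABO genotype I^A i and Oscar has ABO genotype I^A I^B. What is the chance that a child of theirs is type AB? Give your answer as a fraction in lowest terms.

ABO cross I^A i × I^A I^B → offspring phenotypes: 1/2 A, 1/4 B, 1/4 AB.
So P(type AB) = 1/4.

1/4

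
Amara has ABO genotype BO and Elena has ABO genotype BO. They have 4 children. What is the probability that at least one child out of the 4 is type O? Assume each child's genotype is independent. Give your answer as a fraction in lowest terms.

175/256

ABO cross BO × BO → 1/4 O, 3/4 B.
So P(type O) = 1/4 per child.
P(none) = (3/4)^4 = 81/256; P(at least one) = 1 − 81/256 = 175/256.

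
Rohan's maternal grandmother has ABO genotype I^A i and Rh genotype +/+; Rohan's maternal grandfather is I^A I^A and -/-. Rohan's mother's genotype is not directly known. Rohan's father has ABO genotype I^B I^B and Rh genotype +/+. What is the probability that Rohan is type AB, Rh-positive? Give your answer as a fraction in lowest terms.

3/4

Rohan's mother's ABO genotype from I^A i × I^A I^A: 1/2 I^A I^A, 1/2 I^A i.
Crossing each possibility with the father I^B I^B and summing P(type AB): 1/2·1 + 1/2·1/2 = 3/4.
Similarly for Rh via the mother's Rh distribution: P(Rh+) = 1.
Independent loci: 3/4 × 1 = 3/4.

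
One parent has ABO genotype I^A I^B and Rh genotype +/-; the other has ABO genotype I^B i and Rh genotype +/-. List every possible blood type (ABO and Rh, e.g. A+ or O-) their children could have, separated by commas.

A+, A-, B+, B-, AB+, AB-

Gametes from I^A I^B × I^B i give offspring ABO genotypes I^A I^B, I^A i, I^B I^B, I^B i, i.e. phenotypes A, B, AB.
Rh cross +/- × +/- → phenotypes Rh+, Rh-.
Combining independently: A+, A-, B+, B-, AB+, AB-.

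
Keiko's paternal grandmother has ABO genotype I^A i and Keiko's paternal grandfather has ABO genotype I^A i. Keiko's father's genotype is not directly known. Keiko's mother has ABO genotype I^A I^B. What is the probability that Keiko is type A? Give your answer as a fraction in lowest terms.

Keiko's father's ABO genotype from I^A i × I^A i: 1/4 I^A I^A, 1/2 I^A i, 1/4 i i.
Crossing each possibility with the mother I^A I^B and summing P(type A): 1/4·1/2 + 1/2·1/2 + 1/4·1/2 = 1/2.

1/2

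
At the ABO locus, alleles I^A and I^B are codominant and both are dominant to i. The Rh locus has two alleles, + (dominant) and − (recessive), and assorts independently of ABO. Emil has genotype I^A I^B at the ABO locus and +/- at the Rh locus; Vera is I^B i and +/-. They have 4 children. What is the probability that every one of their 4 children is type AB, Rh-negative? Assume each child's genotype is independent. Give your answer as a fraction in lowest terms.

ABO cross I^A I^B × I^B i → 1/4 A, 1/2 B, 1/4 AB.
Rh cross +/- × +/- → 3/4 Rh+, 1/4 Rh-; so P(type AB, Rh-negative) = 1/4 × 1/4 = 1/16 per child.
All 4 independent: (1/16)^4 = 1/65536.

1/65536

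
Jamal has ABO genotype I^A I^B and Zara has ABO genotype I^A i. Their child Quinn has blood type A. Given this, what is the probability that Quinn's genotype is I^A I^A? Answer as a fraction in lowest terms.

Cross I^A I^B × I^A i → 1/4 I^A I^A, 1/4 I^A I^B, 1/4 I^A i, 1/4 I^B i.
Type-A genotypes among offspring: I^A I^A (1/4), I^A i (1/4); total 1/2.
P(I^A I^A | type A) = (1/4) / (1/2) = 1/2.

1/2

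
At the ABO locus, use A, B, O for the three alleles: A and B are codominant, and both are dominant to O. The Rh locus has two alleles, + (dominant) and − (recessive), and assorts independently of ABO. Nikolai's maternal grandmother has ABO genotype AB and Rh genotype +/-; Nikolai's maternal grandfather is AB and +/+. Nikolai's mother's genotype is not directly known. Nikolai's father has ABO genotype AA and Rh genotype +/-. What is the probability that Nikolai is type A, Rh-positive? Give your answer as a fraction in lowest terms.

7/16

Nikolai's mother's ABO genotype from AB × AB: 1/4 AA, 1/2 AB, 1/4 BB.
Crossing each possibility with the father AA and summing P(type A): 1/4·1 + 1/2·1/2 + 1/4·0 = 1/2.
Similarly for Rh via the mother's Rh distribution: P(Rh+) = 7/8.
Independent loci: 1/2 × 7/8 = 7/16.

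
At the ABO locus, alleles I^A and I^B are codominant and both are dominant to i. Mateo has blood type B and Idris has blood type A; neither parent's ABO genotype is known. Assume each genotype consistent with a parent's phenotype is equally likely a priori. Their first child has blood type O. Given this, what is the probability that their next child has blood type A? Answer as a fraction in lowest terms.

Possible genotypes: Mateo ∈ {I^B I^B, I^B i}; Idris ∈ {I^A I^A, I^A i}.
Weight each parental genotype pair by prior × P(type-O child):
  I^B i × I^A i: posterior weight 1; P(next child type A) = 1/4.
Weighted sum = 1/4.

1/4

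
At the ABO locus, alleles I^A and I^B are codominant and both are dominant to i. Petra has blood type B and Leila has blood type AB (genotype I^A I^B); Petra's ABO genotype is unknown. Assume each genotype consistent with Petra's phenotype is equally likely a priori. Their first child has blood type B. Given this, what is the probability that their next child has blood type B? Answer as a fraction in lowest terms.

Possible genotypes: Petra ∈ {I^B I^B, I^B i}; Leila ∈ {I^A I^B}.
Weight each parental genotype pair by prior × P(type-B child):
  I^B I^B × I^A I^B: posterior weight 1/2; P(next child type B) = 1/2.
  I^B i × I^A I^B: posterior weight 1/2; P(next child type B) = 1/2.
Weighted sum = 1/2.

1/2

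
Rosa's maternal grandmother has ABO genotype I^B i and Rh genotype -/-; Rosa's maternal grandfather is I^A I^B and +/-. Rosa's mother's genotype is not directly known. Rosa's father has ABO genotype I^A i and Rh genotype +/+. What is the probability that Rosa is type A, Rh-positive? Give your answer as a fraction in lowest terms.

3/8

Rosa's mother's ABO genotype from I^B i × I^A I^B: 1/4 I^A I^B, 1/4 I^A i, 1/4 I^B I^B, 1/4 I^B i.
Crossing each possibility with the father I^A i and summing P(type A): 1/4·1/2 + 1/4·3/4 + 1/4·0 + 1/4·1/4 = 3/8.
Similarly for Rh via the mother's Rh distribution: P(Rh+) = 1.
Independent loci: 3/8 × 1 = 3/8.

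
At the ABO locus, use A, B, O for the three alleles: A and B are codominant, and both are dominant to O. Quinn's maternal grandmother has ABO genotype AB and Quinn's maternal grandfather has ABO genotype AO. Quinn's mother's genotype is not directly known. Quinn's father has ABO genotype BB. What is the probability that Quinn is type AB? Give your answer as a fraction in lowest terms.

1/2

Quinn's mother's ABO genotype from AB × AO: 1/4 AA, 1/4 AB, 1/4 AO, 1/4 BO.
Crossing each possibility with the father BB and summing P(type AB): 1/4·1 + 1/4·1/2 + 1/4·1/2 + 1/4·0 = 1/2.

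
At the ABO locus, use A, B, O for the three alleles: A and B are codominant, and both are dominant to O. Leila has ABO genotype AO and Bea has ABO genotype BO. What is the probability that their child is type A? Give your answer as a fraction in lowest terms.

1/4

ABO cross AO × BO → offspring phenotypes: 1/4 O, 1/4 A, 1/4 B, 1/4 AB.
So P(type A) = 1/4.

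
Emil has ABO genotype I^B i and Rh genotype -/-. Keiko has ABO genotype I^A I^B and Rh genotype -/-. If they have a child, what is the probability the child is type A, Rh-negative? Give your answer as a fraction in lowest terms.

1/4

ABO cross I^B i × I^A I^B → offspring phenotypes: 1/4 A, 1/2 B, 1/4 AB.
Rh cross -/- × -/- → 1 Rh-.
Independent loci: P(type A, Rh-negative) = 1/4 × 1 = 1/4.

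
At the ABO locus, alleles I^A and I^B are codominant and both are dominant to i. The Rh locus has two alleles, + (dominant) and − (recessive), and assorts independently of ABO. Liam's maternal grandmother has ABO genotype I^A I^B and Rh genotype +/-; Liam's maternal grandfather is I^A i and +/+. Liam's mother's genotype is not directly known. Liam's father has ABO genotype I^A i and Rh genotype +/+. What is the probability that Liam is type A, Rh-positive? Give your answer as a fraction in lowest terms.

Liam's mother's ABO genotype from I^A I^B × I^A i: 1/4 I^A I^A, 1/4 I^A I^B, 1/4 I^A i, 1/4 I^B i.
Crossing each possibility with the father I^A i and summing P(type A): 1/4·1 + 1/4·1/2 + 1/4·3/4 + 1/4·1/4 = 5/8.
Similarly for Rh via the mother's Rh distribution: P(Rh+) = 1.
Independent loci: 5/8 × 1 = 5/8.

5/8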